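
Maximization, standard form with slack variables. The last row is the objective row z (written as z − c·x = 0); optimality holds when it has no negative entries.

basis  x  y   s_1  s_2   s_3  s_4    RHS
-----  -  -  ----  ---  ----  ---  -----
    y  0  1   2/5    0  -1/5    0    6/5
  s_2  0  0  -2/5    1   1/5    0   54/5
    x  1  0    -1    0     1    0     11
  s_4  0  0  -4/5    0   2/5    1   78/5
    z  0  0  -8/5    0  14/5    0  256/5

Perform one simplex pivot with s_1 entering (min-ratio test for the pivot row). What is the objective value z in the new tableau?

Ratio test on column s_1 — row 1: (6/5)/(2/5) = 3; row 2: entry -2/5 ≤ 0; row 3: entry -1 ≤ 0; row 4: entry -4/5 ≤ 0. Minimum is 3 at row 1 (y leaves); pivot element 2/5.
Pivot on row 1; the z-row RHS becomes 256/5 − (-8/5)·3 = 56.

56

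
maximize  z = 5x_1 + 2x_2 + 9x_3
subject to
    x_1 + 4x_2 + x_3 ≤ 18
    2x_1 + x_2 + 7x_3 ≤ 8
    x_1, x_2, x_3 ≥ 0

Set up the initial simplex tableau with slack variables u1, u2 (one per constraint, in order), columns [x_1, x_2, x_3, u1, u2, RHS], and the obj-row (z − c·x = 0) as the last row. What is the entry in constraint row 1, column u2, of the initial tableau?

Slack u2 belongs to constraint 2; its column is the unit vector e_2, so the entry in row 1 is 0.

0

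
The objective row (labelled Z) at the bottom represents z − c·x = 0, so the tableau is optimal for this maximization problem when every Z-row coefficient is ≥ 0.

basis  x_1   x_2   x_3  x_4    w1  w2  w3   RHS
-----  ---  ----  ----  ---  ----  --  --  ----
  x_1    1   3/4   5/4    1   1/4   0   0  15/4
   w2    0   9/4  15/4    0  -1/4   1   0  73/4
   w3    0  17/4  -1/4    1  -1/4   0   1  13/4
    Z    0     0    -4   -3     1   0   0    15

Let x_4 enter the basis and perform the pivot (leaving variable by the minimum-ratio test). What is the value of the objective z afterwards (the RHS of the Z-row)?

Ratio test on column x_4 — row 1: (15/4)/1 = 15/4; row 2: entry 0 ≤ 0; row 3: (13/4)/1 = 13/4. Minimum is 13/4 at row 3 (w3 leaves); pivot element 1.
Pivot on row 3; the Z-row RHS becomes 15 − (-3)·(13/4) = 99/4.

99/4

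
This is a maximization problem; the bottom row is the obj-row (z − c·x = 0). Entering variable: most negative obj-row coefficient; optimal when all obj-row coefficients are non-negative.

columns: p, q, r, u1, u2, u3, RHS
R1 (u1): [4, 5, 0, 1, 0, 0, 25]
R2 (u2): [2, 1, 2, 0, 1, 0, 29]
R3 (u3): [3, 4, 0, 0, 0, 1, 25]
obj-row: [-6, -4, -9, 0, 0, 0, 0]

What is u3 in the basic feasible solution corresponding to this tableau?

25

u3 is basic (row 3); its value is the RHS of that row, 25.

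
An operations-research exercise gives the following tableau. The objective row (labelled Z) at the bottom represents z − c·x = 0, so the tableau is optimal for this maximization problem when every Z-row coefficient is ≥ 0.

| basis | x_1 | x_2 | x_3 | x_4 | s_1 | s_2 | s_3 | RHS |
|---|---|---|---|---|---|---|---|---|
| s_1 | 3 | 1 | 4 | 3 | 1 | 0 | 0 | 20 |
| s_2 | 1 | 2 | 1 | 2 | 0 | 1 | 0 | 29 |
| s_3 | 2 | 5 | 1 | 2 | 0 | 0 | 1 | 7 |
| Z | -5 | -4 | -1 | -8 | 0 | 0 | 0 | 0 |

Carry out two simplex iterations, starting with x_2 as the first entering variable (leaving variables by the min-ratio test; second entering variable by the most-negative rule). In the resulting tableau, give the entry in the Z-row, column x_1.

3

Ratio test on column x_2 — row 1: 20/1 = 20; row 2: 29/2 = 29/2; row 3: 7/5 = 7/5. Minimum is 7/5 at row 3 (s_3 leaves); pivot element 5.
Divide row 3 by 5; eliminate column x_2 from the other rows.
Second iteration: most negative Z-row entry is -32/5 in column x_4, so x_4 enters.
Ratio test on column x_4 — row 1: (93/5)/(13/5) = 93/13; row 2: (131/5)/(6/5) = 131/6; row 3: (7/5)/(2/5) = 7/2. Minimum is 7/2 at row 3 (x_2 leaves); pivot element 2/5.
Divide row 3 by 2/5; eliminate column x_4 from the other rows.
After both pivots, the entry at the Z-row, column x_1 is 3.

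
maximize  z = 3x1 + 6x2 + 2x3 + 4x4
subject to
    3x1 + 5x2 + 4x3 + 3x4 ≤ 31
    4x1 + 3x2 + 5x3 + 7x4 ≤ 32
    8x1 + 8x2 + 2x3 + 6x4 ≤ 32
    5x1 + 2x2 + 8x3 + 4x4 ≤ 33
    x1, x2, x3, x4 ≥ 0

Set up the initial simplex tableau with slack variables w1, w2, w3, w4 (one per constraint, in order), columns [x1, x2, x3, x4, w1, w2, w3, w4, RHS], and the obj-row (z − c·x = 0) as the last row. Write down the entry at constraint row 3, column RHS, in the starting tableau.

The RHS of constraint 3 is b_3 = 32.

32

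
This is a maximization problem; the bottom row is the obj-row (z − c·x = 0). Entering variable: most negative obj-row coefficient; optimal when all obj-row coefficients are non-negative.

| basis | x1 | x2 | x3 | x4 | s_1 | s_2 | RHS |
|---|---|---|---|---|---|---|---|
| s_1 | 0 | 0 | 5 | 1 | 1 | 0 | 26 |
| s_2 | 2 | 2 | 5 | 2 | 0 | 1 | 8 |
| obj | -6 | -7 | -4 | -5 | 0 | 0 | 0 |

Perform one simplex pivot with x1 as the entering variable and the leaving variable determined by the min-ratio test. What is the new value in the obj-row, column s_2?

Ratio test on column x1 — row 1: entry 0 ≤ 0; row 2: 8/2 = 4. Minimum is 4 at row 2 (s_2 leaves); pivot element 2.
Divide row 2 by 2; eliminate column x1 from the other rows.
obj-row update in column s_2: 0 − (-6)·(1/2) = 3.

3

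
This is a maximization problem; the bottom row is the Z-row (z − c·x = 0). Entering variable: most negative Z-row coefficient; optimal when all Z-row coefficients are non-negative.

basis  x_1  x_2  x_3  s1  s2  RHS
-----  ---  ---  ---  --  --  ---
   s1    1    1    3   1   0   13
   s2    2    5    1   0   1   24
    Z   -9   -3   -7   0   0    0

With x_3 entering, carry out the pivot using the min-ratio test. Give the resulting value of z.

91/3

Ratio test on column x_3 — row 1: 13/3 = 13/3; row 2: 24/1 = 24. Minimum is 13/3 at row 1 (s1 leaves); pivot element 3.
Pivot on row 1; the Z-row RHS becomes 0 − (-7)·(13/3) = 91/3.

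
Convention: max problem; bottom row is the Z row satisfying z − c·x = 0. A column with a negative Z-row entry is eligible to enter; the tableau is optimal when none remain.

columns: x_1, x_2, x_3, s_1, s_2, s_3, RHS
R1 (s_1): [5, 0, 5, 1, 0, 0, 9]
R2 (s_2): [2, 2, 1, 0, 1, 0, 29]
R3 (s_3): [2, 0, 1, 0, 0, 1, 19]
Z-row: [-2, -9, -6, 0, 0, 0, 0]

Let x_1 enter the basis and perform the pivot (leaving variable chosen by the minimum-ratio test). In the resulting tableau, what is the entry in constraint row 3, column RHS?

Ratio test on column x_1 — row 1: 9/5 = 9/5; row 2: 29/2 = 29/2; row 3: 19/2 = 19/2. Minimum is 9/5 at row 1 (s_1 leaves); pivot element 5.
Divide row 1 by 5; eliminate column x_1 from the other rows.
Row 3 update in column RHS: 19 − 2·(9/5) = 77/5.

77/5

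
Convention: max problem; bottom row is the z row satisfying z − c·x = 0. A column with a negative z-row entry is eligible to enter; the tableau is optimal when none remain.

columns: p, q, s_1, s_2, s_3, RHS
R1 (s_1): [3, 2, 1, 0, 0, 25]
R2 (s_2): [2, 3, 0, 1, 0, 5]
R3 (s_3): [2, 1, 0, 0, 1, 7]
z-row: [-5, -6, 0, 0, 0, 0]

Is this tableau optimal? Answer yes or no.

no

The z-row has a negative entry -6 in column q, so it is not optimal.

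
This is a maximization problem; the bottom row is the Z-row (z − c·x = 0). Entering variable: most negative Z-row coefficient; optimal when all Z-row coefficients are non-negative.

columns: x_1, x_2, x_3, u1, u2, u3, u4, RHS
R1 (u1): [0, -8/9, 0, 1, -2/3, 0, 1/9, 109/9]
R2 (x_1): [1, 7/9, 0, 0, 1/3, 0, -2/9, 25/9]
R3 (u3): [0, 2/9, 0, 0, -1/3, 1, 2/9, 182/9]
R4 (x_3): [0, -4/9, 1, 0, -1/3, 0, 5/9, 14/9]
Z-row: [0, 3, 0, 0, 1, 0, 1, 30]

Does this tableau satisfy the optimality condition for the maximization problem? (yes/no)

yes

Every Z-row coefficient is ≥ 0, so the tableau is optimal.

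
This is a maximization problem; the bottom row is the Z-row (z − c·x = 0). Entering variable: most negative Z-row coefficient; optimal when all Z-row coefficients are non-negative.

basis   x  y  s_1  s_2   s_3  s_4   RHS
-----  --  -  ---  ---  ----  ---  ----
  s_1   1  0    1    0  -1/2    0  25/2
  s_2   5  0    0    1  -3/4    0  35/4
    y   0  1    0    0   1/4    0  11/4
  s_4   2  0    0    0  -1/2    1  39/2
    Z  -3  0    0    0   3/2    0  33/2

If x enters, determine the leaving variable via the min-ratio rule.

s_2

Column x entries and ratios — s_1: (25/2)/1 = 25/2; s_2: (35/4)/5 = 7/4; y: 0 ≤ 0, skip; s_4: (39/2)/2 = 39/4.
Smallest ratio is 7/4 in the row of s_2, so s_2 leaves.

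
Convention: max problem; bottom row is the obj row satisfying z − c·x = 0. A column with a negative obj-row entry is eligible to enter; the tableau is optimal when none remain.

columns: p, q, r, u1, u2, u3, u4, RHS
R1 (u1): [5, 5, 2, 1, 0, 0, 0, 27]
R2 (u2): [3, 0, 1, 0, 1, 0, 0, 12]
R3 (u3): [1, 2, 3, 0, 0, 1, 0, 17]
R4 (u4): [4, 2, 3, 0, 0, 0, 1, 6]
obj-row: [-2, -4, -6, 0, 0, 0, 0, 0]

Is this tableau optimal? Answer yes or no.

no

The obj-row has a negative entry -6 in column r, so it is not optimal.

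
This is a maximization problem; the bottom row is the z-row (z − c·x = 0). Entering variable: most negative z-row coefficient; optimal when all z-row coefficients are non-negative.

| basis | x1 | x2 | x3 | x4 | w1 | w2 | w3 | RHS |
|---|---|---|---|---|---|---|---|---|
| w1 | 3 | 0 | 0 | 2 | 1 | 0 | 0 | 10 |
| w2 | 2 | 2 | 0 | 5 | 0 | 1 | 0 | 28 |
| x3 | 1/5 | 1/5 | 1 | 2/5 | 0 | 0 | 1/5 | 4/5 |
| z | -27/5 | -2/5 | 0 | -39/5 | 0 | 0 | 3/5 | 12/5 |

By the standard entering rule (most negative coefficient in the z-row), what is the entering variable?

Negative z-row entries: x1: -27/5, x2: -2/5, x4: -39/5.
The most negative is -39/5 in column x4, so x4 enters.

x4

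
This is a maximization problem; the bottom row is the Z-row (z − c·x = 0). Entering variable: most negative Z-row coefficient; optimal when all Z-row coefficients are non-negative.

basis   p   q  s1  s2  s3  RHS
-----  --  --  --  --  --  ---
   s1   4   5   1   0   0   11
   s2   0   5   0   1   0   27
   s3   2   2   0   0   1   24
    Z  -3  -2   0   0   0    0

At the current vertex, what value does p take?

0

p is not in the basis, so in the current basic feasible solution p = 0.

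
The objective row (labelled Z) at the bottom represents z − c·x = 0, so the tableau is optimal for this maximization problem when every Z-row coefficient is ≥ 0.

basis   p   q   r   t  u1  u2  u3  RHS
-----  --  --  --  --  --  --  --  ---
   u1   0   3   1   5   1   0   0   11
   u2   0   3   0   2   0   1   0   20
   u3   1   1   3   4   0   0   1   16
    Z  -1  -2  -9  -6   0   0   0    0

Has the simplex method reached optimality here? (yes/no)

no

The Z-row has a negative entry -9 in column r, so it is not optimal.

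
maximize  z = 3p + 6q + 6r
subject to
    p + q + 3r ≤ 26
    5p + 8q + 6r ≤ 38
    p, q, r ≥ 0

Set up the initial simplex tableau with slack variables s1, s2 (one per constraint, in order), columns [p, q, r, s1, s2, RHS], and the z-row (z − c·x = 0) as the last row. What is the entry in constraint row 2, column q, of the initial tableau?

Constraint 2 has coefficient 8 on q.

8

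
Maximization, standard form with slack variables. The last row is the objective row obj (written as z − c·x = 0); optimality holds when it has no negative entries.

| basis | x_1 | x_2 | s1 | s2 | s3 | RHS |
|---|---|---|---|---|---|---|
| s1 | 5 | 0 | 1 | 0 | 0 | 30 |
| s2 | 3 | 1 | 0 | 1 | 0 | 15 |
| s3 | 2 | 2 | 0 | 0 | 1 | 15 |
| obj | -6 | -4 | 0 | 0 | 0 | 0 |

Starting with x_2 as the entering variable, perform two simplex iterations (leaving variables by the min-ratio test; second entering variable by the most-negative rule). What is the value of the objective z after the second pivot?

Ratio test on column x_2 — row 1: entry 0 ≤ 0; row 2: 15/1 = 15; row 3: 15/2 = 15/2. Minimum is 15/2 at row 3 (s3 leaves); pivot element 2.
Pivot on row 3; the obj-row RHS becomes 0 − (-4)·(15/2) = 30.
Next entering variable (most negative obj-row entry -2): x_1.
Ratio test on column x_1 — row 1: 30/5 = 6; row 2: (15/2)/2 = 15/4; row 3: (15/2)/1 = 15/2. Minimum is 15/4 at row 2 (s2 leaves); pivot element 2.
After the second pivot the obj-row RHS is 30 − (-2)·(15/4) = 75/2.

75/2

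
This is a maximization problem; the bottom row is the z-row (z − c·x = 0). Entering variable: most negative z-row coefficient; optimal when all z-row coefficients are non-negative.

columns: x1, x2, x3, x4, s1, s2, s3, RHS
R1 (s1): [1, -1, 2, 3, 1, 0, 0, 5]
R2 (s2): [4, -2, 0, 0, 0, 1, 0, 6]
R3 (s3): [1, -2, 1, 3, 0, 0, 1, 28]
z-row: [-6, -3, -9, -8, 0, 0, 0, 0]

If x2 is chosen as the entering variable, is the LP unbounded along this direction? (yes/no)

Every constraint-row entry in column x2 is ≤ 0, so increasing x2 is unbounded.

yes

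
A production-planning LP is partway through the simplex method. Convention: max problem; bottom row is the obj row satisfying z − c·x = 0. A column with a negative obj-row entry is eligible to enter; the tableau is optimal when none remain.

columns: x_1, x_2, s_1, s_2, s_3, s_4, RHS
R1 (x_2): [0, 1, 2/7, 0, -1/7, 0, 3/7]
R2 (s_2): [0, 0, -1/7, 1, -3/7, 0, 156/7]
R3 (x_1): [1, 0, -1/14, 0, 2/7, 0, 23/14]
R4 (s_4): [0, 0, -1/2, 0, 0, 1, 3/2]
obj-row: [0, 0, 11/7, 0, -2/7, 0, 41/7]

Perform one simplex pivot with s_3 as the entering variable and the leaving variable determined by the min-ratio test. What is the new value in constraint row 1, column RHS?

5/4

Ratio test on column s_3 — row 1: entry -1/7 ≤ 0; row 2: entry -3/7 ≤ 0; row 3: (23/14)/(2/7) = 23/4; row 4: entry 0 ≤ 0. Minimum is 23/4 at row 3 (x_1 leaves); pivot element 2/7.
Divide row 3 by 2/7; eliminate column s_3 from the other rows.
Row 1 update in column RHS: 3/7 − (-1/7)·(23/4) = 5/4.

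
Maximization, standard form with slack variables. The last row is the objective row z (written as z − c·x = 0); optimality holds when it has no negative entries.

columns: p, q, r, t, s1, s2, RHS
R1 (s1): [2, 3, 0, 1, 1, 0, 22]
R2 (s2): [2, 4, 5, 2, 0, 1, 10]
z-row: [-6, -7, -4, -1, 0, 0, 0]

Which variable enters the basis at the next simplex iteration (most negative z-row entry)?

q

Negative z-row entries: p: -6, q: -7, r: -4, t: -1.
The most negative is -7 in column q, so q enters.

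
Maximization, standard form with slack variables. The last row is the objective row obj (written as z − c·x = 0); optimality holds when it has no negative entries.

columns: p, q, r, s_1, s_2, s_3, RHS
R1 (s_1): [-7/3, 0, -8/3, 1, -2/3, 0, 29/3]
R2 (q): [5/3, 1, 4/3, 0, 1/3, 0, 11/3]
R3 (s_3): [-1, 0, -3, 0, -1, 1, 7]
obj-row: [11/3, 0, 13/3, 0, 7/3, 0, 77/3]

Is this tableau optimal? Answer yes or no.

Every obj-row coefficient is ≥ 0, so the tableau is optimal.

yes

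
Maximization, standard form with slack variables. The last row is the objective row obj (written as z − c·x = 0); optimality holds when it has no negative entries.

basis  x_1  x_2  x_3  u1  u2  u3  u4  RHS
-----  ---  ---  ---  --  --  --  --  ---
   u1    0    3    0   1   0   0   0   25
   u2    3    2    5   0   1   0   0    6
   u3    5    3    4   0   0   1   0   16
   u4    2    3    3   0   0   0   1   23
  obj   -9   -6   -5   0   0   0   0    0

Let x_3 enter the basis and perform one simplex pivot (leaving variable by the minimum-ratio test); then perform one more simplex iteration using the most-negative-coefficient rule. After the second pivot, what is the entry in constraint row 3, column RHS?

6

Ratio test on column x_3 — row 1: entry 0 ≤ 0; row 2: 6/5 = 6/5; row 3: 16/4 = 4; row 4: 23/3 = 23/3. Minimum is 6/5 at row 2 (u2 leaves); pivot element 5.
Divide row 2 by 5; eliminate column x_3 from the other rows.
Second iteration: most negative obj-row entry is -6 in column x_1, so x_1 enters.
Ratio test on column x_1 — row 1: entry 0 ≤ 0; row 2: (6/5)/(3/5) = 2; row 3: (56/5)/(13/5) = 56/13; row 4: (97/5)/(1/5) = 97. Minimum is 2 at row 2 (x_3 leaves); pivot element 3/5.
Divide row 2 by 3/5; eliminate column x_1 from the other rows.
After both pivots, the entry at constraint row 3, column RHS is 6.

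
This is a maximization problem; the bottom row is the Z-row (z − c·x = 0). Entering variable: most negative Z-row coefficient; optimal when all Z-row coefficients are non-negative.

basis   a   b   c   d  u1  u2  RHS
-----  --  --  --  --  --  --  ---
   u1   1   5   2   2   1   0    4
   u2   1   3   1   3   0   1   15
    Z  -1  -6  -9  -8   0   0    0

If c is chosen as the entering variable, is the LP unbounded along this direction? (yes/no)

Column c has positive entries in row(s) 1, 2, so the ratio test bounds it — not unbounded.

no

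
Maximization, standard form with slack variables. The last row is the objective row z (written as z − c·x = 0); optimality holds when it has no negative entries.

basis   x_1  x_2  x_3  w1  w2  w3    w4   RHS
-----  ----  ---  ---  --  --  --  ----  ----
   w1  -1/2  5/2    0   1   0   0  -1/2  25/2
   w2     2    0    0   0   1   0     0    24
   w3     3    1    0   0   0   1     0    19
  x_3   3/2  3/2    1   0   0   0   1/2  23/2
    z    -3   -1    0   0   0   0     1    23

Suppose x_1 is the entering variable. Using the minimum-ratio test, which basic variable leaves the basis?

w3

Column x_1 entries and ratios — w1: -1/2 ≤ 0, skip; w2: 24/2 = 12; w3: 19/3 = 19/3; x_3: (23/2)/(3/2) = 23/3.
Smallest ratio is 19/3 in the row of w3, so w3 leaves.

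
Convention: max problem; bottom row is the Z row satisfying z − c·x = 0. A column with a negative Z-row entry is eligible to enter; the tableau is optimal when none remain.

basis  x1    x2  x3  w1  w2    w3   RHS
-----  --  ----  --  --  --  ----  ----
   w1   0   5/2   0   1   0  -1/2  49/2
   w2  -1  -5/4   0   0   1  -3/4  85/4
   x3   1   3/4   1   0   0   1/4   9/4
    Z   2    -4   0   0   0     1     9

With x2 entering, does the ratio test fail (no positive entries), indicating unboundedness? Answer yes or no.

no

Column x2 has positive entries in row(s) 1, 3, so the ratio test bounds it — not unbounded.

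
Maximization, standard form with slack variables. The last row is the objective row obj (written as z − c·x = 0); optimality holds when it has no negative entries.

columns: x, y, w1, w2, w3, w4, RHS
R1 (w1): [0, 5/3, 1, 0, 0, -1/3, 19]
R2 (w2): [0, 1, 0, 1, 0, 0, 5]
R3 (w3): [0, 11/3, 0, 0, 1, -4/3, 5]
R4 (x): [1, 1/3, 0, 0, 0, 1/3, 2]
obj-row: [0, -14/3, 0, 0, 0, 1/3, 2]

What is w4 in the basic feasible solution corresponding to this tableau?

0

w4 is not in the basis, so in the current basic feasible solution w4 = 0.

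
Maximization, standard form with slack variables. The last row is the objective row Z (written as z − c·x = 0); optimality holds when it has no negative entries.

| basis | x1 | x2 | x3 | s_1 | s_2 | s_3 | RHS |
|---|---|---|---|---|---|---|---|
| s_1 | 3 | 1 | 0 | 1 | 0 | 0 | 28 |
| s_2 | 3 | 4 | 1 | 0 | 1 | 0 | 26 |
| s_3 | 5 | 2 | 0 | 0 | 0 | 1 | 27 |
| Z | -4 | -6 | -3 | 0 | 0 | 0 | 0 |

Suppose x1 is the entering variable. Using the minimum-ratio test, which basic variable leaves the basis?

s_3

Column x1 entries and ratios — s_1: 28/3 = 28/3; s_2: 26/3 = 26/3; s_3: 27/5 = 27/5.
Smallest ratio is 27/5 in the row of s_3, so s_3 leaves.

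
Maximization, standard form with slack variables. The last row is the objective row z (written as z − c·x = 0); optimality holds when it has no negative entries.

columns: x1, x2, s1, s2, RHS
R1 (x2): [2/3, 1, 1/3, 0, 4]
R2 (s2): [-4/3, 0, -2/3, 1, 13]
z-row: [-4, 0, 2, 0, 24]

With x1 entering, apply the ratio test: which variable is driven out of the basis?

x2

Column x1 entries and ratios — x2: 4/(2/3) = 6; s2: -4/3 ≤ 0, skip.
Smallest ratio is 6 in the row of x2, so x2 leaves.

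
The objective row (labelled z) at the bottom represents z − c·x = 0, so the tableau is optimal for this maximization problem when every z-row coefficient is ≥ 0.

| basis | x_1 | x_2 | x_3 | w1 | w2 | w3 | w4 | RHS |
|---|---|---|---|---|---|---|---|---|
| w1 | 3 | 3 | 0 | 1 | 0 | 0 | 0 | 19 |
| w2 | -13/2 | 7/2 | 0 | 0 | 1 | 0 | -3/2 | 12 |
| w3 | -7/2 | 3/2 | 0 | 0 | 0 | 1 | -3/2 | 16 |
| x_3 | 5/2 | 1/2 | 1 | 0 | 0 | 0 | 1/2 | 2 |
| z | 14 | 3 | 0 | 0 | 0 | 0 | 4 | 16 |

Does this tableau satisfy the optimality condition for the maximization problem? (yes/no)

yes

Every z-row coefficient is ≥ 0, so the tableau is optimal.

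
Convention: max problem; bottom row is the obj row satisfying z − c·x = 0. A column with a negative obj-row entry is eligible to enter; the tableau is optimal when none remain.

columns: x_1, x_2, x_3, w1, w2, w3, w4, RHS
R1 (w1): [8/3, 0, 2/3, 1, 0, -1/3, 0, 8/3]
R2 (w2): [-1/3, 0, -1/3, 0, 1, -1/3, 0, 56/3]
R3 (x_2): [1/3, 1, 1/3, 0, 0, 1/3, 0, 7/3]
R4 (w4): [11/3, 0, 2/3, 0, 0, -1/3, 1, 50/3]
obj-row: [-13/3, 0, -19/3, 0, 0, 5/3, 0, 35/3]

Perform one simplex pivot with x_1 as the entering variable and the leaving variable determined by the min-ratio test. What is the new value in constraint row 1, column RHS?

1

Ratio test on column x_1 — row 1: (8/3)/(8/3) = 1; row 2: entry -1/3 ≤ 0; row 3: (7/3)/(1/3) = 7; row 4: (50/3)/(11/3) = 50/11. Minimum is 1 at row 1 (w1 leaves); pivot element 8/3.
Divide row 1 by 8/3; eliminate column x_1 from the other rows.
In the new row 1, the RHS entry is the old entry divided by the pivot: (8/3)/(8/3) = 1.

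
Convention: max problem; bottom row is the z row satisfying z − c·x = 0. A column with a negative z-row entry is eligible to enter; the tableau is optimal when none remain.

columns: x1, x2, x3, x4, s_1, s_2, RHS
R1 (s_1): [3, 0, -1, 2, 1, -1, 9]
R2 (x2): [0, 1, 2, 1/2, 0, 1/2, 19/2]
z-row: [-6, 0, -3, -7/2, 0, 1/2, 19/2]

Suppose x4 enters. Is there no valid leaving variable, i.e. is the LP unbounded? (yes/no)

Column x4 has positive entries in row(s) 1, 2, so the ratio test bounds it — not unbounded.

no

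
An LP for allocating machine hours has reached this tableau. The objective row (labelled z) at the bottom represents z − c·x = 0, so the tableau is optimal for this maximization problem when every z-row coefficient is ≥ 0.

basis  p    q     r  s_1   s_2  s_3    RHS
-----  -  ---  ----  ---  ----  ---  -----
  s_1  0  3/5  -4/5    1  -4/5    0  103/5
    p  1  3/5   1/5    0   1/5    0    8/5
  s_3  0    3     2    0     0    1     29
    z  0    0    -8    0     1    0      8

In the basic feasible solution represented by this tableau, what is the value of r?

r is not in the basis, so in the current basic feasible solution r = 0.

0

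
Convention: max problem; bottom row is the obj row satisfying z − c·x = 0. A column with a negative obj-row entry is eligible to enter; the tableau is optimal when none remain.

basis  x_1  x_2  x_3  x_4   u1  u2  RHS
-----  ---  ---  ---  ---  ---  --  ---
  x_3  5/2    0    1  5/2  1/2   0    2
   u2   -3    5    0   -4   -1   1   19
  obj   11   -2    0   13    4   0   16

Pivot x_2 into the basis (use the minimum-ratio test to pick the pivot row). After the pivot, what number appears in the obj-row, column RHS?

118/5

Ratio test on column x_2 — row 1: entry 0 ≤ 0; row 2: 19/5 = 19/5. Minimum is 19/5 at row 2 (u2 leaves); pivot element 5.
Divide row 2 by 5; eliminate column x_2 from the other rows.
obj-row update in column RHS: 16 − (-2)·(19/5) = 118/5.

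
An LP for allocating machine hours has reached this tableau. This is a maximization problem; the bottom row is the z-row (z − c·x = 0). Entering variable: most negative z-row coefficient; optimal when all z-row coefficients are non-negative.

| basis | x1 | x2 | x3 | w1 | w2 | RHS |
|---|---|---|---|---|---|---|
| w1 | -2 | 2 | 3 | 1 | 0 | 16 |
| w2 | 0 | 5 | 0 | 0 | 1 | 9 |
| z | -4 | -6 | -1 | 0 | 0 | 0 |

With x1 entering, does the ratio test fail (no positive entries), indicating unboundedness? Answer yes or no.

yes

Every constraint-row entry in column x1 is ≤ 0, so increasing x1 is unbounded.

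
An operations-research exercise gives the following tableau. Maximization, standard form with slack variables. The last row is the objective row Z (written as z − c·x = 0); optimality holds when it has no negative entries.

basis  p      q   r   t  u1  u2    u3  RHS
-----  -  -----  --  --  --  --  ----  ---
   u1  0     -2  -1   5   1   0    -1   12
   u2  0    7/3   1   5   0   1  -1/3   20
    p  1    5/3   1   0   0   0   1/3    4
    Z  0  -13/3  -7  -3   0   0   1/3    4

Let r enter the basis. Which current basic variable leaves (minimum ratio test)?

Column r entries and ratios — u1: -1 ≤ 0, skip; u2: 20/1 = 20; p: 4/1 = 4.
Smallest ratio is 4 in the row of p, so p leaves.

p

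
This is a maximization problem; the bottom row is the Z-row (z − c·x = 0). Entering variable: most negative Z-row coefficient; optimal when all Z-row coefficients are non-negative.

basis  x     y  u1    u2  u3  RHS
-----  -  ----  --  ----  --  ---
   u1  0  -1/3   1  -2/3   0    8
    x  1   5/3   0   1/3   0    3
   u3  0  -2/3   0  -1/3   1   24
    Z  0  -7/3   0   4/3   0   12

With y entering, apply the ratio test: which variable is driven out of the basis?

Column y entries and ratios — u1: -1/3 ≤ 0, skip; x: 3/(5/3) = 9/5; u3: -2/3 ≤ 0, skip.
Smallest ratio is 9/5 in the row of x, so x leaves.

x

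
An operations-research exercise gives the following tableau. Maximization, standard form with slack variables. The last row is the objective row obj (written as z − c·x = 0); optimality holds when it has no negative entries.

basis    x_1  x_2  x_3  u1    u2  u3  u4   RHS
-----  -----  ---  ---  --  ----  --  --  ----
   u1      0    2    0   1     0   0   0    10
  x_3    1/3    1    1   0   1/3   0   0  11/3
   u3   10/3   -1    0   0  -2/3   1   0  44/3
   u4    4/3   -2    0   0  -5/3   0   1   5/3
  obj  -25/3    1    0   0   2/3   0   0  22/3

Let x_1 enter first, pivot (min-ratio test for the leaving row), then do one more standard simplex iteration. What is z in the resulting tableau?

Ratio test on column x_1 — row 1: entry 0 ≤ 0; row 2: (11/3)/(1/3) = 11; row 3: (44/3)/(10/3) = 22/5; row 4: (5/3)/(4/3) = 5/4. Minimum is 5/4 at row 4 (u4 leaves); pivot element 4/3.
Pivot on row 4; the obj-row RHS becomes 22/3 − (-25/3)·(5/4) = 71/4.
Next entering variable (most negative obj-row entry -23/2): x_2.
Ratio test on column x_2 — row 1: 10/2 = 5; row 2: (13/4)/(3/2) = 13/6; row 3: (21/2)/4 = 21/8; row 4: entry -3/2 ≤ 0. Minimum is 13/6 at row 2 (x_3 leaves); pivot element 3/2.
After the second pivot the obj-row RHS is 71/4 − (-23/2)·(13/6) = 128/3.

128/3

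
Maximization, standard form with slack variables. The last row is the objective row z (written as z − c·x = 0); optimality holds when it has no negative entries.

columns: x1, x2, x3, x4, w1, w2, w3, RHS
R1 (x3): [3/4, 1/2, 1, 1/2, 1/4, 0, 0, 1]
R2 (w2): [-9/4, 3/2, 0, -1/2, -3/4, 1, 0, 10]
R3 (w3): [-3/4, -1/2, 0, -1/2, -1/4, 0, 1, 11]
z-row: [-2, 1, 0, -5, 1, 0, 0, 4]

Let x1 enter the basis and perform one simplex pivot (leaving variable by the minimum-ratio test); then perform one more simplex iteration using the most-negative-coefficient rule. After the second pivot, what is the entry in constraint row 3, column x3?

1

Ratio test on column x1 — row 1: 1/(3/4) = 4/3; row 2: entry -9/4 ≤ 0; row 3: entry -3/4 ≤ 0. Minimum is 4/3 at row 1 (x3 leaves); pivot element 3/4.
Divide row 1 by 3/4; eliminate column x1 from the other rows.
Second iteration: most negative z-row entry is -11/3 in column x4, so x4 enters.
Ratio test on column x4 — row 1: (4/3)/(2/3) = 2; row 2: 13/1 = 13; row 3: entry 0 ≤ 0. Minimum is 2 at row 1 (x1 leaves); pivot element 2/3.
Divide row 1 by 2/3; eliminate column x4 from the other rows.
After both pivots, the entry at constraint row 3, column x3 is 1.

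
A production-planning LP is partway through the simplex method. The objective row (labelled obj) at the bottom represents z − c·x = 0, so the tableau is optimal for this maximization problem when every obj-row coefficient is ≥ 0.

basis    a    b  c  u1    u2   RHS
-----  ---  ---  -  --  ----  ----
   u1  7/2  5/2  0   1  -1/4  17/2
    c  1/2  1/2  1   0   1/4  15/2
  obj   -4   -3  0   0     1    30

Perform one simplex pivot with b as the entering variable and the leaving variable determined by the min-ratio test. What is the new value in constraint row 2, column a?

-1/5

Ratio test on column b — row 1: (17/2)/(5/2) = 17/5; row 2: (15/2)/(1/2) = 15. Minimum is 17/5 at row 1 (u1 leaves); pivot element 5/2.
Divide row 1 by 5/2; eliminate column b from the other rows.
Row 2 update in column a: 1/2 − (1/2)·(7/5) = -1/5.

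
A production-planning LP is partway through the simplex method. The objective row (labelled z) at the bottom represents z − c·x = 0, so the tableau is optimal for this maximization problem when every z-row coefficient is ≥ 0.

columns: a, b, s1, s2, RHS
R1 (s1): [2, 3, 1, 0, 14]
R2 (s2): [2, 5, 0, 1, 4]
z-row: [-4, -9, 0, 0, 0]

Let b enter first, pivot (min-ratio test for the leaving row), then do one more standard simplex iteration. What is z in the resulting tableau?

Ratio test on column b — row 1: 14/3 = 14/3; row 2: 4/5 = 4/5. Minimum is 4/5 at row 2 (s2 leaves); pivot element 5.
Pivot on row 2; the z-row RHS becomes 0 − (-9)·(4/5) = 36/5.
Next entering variable (most negative z-row entry -2/5): a.
Ratio test on column a — row 1: (58/5)/(4/5) = 29/2; row 2: (4/5)/(2/5) = 2. Minimum is 2 at row 2 (b leaves); pivot element 2/5.
After the second pivot the z-row RHS is 36/5 − (-2/5)·2 = 8.

8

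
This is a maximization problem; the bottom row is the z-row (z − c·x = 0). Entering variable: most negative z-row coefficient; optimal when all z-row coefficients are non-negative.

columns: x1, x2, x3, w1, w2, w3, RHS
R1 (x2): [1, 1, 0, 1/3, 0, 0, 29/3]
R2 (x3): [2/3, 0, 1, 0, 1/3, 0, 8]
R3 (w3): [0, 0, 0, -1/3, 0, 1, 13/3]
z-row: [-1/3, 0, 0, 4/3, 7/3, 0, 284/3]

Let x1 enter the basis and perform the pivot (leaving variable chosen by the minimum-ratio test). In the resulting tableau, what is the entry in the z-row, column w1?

13/9

Ratio test on column x1 — row 1: (29/3)/1 = 29/3; row 2: 8/(2/3) = 12; row 3: entry 0 ≤ 0. Minimum is 29/3 at row 1 (x2 leaves); pivot element 1.
Divide row 1 by 1; eliminate column x1 from the other rows.
z-row update in column w1: 4/3 − (-1/3)·(1/3) = 13/9.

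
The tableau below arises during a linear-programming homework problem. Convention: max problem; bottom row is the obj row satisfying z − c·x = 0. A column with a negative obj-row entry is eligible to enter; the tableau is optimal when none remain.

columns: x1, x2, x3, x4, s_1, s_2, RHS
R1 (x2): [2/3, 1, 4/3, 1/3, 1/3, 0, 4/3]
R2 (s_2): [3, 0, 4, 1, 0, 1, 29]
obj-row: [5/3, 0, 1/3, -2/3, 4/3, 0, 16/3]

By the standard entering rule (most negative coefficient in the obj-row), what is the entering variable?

x4

Negative obj-row entries: x4: -2/3.
The most negative is -2/3 in column x4, so x4 enters.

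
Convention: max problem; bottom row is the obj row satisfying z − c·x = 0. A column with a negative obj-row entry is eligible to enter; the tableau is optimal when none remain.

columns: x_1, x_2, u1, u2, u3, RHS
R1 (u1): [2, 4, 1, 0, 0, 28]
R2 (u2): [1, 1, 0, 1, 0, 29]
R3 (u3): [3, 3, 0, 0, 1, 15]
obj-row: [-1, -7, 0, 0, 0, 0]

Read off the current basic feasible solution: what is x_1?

x_1 is not in the basis, so in the current basic feasible solution x_1 = 0.

0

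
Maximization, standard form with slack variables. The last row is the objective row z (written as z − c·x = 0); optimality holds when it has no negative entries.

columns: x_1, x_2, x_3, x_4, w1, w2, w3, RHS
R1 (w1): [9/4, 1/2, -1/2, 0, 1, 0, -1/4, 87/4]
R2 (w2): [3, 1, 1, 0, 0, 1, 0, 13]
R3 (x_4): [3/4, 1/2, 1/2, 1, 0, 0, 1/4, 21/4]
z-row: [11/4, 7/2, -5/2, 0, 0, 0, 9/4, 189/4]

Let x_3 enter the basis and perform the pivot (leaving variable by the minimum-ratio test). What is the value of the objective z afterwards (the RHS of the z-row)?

147/2

Ratio test on column x_3 — row 1: entry -1/2 ≤ 0; row 2: 13/1 = 13; row 3: (21/4)/(1/2) = 21/2. Minimum is 21/2 at row 3 (x_4 leaves); pivot element 1/2.
Pivot on row 3; the z-row RHS becomes 189/4 − (-5/2)·(21/2) = 147/2.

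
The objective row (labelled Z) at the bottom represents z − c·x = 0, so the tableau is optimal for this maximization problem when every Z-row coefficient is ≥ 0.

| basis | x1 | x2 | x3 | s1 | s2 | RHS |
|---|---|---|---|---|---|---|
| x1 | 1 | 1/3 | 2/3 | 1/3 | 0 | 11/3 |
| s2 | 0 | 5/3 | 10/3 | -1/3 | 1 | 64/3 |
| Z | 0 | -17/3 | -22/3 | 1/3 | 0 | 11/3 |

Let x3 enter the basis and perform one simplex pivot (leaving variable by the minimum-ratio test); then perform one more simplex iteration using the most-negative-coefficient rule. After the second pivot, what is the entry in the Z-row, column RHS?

66

Ratio test on column x3 — row 1: (11/3)/(2/3) = 11/2; row 2: (64/3)/(10/3) = 32/5. Minimum is 11/2 at row 1 (x1 leaves); pivot element 2/3.
Divide row 1 by 2/3; eliminate column x3 from the other rows.
Second iteration: most negative Z-row entry is -2 in column x2, so x2 enters.
Ratio test on column x2 — row 1: (11/2)/(1/2) = 11; row 2: entry 0 ≤ 0. Minimum is 11 at row 1 (x3 leaves); pivot element 1/2.
Divide row 1 by 1/2; eliminate column x2 from the other rows.
After both pivots, the entry at the Z-row, column RHS is 66.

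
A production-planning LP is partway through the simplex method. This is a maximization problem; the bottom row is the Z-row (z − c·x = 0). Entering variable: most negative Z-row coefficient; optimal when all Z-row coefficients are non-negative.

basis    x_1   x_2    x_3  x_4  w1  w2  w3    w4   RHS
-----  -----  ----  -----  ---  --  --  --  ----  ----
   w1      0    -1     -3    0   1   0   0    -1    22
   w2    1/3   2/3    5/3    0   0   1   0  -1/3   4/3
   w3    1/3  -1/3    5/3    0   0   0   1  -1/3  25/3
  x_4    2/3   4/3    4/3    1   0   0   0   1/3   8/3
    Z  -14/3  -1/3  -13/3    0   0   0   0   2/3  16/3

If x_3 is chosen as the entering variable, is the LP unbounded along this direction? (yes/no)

Column x_3 has positive entries in row(s) 2, 3, 4, so the ratio test bounds it — not unbounded.

no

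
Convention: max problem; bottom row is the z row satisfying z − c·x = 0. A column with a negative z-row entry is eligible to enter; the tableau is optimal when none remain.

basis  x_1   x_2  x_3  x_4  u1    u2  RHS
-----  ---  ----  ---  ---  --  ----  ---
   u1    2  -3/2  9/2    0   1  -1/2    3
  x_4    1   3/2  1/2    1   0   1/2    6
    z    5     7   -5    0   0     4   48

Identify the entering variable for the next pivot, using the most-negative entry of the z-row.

x_3

Negative z-row entries: x_3: -5.
The most negative is -5 in column x_3, so x_3 enters.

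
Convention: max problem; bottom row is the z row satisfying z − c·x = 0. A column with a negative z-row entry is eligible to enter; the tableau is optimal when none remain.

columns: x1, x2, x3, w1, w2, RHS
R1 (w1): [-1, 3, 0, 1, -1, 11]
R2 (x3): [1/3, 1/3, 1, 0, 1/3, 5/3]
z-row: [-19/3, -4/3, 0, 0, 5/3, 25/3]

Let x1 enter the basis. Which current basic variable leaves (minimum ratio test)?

x3

Column x1 entries and ratios — w1: -1 ≤ 0, skip; x3: (5/3)/(1/3) = 5.
Smallest ratio is 5 in the row of x3, so x3 leaves.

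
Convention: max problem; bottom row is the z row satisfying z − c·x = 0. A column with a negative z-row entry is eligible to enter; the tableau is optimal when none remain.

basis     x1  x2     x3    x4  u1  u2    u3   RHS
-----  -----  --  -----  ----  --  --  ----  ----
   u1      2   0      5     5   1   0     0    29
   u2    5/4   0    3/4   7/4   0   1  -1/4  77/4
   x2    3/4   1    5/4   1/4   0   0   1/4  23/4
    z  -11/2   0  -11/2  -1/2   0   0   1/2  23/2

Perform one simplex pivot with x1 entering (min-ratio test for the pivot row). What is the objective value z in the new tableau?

Ratio test on column x1 — row 1: 29/2 = 29/2; row 2: (77/4)/(5/4) = 77/5; row 3: (23/4)/(3/4) = 23/3. Minimum is 23/3 at row 3 (x2 leaves); pivot element 3/4.
Pivot on row 3; the z-row RHS becomes 23/2 − (-11/2)·(23/3) = 161/3.

161/3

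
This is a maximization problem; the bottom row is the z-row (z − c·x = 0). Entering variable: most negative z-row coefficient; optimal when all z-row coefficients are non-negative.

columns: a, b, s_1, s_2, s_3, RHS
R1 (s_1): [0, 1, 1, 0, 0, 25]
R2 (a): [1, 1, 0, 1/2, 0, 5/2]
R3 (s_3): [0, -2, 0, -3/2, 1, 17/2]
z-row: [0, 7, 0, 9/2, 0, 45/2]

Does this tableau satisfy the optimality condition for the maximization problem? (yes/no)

Every z-row coefficient is ≥ 0, so the tableau is optimal.

yes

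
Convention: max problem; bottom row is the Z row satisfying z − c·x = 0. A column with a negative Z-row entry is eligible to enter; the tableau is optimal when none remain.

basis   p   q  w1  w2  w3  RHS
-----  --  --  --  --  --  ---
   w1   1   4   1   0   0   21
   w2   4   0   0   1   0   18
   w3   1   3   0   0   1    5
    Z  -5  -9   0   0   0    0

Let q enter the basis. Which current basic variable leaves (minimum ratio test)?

w3

Column q entries and ratios — w1: 21/4 = 21/4; w2: 0 ≤ 0, skip; w3: 5/3 = 5/3.
Smallest ratio is 5/3 in the row of w3, so w3 leaves.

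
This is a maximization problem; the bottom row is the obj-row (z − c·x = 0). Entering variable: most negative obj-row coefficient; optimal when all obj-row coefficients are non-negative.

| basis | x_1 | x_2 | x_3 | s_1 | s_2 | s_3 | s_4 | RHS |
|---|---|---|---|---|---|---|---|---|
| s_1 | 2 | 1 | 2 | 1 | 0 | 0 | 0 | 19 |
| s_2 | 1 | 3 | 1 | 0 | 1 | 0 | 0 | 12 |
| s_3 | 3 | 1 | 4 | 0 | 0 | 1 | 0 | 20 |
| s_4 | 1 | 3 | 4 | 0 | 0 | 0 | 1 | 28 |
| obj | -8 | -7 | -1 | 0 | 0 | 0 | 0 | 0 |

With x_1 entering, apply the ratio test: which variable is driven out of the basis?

Column x_1 entries and ratios — s_1: 19/2 = 19/2; s_2: 12/1 = 12; s_3: 20/3 = 20/3; s_4: 28/1 = 28.
Smallest ratio is 20/3 in the row of s_3, so s_3 leaves.

s_3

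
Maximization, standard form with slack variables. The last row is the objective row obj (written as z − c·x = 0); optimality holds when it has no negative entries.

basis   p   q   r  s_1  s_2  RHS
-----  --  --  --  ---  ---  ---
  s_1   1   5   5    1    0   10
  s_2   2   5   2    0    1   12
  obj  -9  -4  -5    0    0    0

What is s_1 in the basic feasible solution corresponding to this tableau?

s_1 is basic (row 1); its value is the RHS of that row, 10.

10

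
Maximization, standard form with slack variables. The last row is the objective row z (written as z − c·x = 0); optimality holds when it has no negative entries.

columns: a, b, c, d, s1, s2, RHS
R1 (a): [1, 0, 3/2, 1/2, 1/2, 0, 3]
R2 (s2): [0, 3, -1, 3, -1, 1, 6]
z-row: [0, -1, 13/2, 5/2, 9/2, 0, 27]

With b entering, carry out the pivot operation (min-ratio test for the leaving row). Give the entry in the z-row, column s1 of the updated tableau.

Ratio test on column b — row 1: entry 0 ≤ 0; row 2: 6/3 = 2. Minimum is 2 at row 2 (s2 leaves); pivot element 3.
Divide row 2 by 3; eliminate column b from the other rows.
z-row update in column s1: 9/2 − (-1)·(-1/3) = 25/6.

25/6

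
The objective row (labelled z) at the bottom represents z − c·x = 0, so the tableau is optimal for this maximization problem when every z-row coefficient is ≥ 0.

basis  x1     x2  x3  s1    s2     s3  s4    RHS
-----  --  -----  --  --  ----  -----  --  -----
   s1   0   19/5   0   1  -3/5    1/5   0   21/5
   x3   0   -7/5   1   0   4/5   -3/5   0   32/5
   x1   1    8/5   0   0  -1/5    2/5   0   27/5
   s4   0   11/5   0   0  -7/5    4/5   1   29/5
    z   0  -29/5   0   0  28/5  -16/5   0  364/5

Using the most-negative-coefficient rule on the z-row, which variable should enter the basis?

x2

Negative z-row entries: x2: -29/5, s3: -16/5.
The most negative is -29/5 in column x2, so x2 enters.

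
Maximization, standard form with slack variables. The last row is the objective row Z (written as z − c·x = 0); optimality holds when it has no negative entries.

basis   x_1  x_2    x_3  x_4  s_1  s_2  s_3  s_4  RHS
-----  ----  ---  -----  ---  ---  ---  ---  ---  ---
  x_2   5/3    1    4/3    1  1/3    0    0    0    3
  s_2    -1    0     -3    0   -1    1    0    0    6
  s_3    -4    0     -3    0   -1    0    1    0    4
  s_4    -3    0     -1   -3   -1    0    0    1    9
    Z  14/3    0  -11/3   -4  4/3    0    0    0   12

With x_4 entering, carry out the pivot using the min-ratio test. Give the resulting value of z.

24

Ratio test on column x_4 — row 1: 3/1 = 3; row 2: entry 0 ≤ 0; row 3: entry 0 ≤ 0; row 4: entry -3 ≤ 0. Minimum is 3 at row 1 (x_2 leaves); pivot element 1.
Pivot on row 1; the Z-row RHS becomes 12 − (-4)·3 = 24.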